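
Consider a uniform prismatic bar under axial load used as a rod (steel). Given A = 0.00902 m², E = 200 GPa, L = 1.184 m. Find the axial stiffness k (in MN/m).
Model: a uniform prismatic bar under axial load, so k = (A·E) / L.
Convert to SI units:
  E = 200 GPa = 2 × 10¹¹ Pa
Substitute:
  k = (0.00902 × (2 × 10¹¹)) / 1.184
  k = 1.524 × 10⁹ N/m
Convert: k = 1.524 × 10⁹ N/m = 1524 MN/m
Final answer: k = 1524 MN/m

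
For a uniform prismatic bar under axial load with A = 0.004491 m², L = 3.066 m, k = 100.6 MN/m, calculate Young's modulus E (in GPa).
Model: a uniform prismatic bar under axial load, so k = (A·E) / L.
Solve for E: E = (k·L) / A.
Convert to SI units:
  k = 100.6 MN/m = 1.006 × 10⁸ N/m
Substitute:
  E = ((1.006 × 10⁸) × 3.066) / 0.004491
  E = 6.868 × 10¹⁰ Pa
Convert: E = 6.868 × 10¹⁰ Pa = 68.68 GPa
Final answer: E = 68.68 GPa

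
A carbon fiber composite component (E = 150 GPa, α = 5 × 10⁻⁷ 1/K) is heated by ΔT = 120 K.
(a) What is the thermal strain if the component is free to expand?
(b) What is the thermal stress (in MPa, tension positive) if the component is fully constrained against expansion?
(a) Free thermal strain ε_th = α·ΔT = (5 × 10⁻⁷) × 120 = 6 × 10⁻⁵
(b) Fully constrained, the expansion is suppressed, so σ = -E·α·ΔT. Convert E = 150 GPa = 1.5 × 10¹¹ Pa.
  σ = -(1.5 × 10¹¹) × (5 × 10⁻⁷) × 120 = -9 × 10⁶ Pa = -9 MPa (compressive)
Final answer: (a) ε_th = 6 × 10⁻⁵, (b) σ = -9 MPa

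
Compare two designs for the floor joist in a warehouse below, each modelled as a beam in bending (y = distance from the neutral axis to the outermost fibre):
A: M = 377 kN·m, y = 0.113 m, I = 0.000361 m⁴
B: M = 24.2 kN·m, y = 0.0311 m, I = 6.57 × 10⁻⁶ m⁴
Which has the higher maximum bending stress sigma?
Model: a beam in bending (y = distance from the neutral axis to the outermost fibre), so sigma = (M·y) / I (SI units).
  A: sigma = (377000 × 0.113) / 0.000361 = 1.18 × 10⁸ Pa = 118 MPa
  B: sigma = (24200 × 0.0311) / (6.57 × 10⁻⁶) = 1.146 × 10⁸ Pa = 114.6 MPa
118 MPa > 114.6 MPa, so A is larger.
Final answer: A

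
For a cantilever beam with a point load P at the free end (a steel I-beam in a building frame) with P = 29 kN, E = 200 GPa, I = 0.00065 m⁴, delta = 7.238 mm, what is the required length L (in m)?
Model: a cantilever beam with a point load P at the free end, so delta = (P·L^3) / (3·E·I).
Solve for L: L = ((3·delta·E·I) / P)^(1/3).
Convert to SI units:
  P = 29 kN = 29000 N
  E = 200 GPa = 2 × 10¹¹ Pa
  delta = 7.238 mm = 0.007238 m
Substitute:
  L = ((3 × 0.007238 × (2 × 10¹¹) × 0.00065) / 29000)^(1/3)
  L = 4.6 m
Final answer: L = 4.6 m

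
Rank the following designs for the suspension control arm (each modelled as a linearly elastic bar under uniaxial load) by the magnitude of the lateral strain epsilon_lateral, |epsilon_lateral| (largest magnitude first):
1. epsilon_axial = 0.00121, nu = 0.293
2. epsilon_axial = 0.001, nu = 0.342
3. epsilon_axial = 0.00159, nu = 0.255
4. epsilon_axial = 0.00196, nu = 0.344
Model: a linearly elastic bar under uniaxial load, so epsilon_lateral = -nu·epsilon_axial (SI units).
  Case 1: epsilon_lateral = -(0.293 × 0.00121) = -0.0003545
  Case 2: epsilon_lateral = -(0.342 × 0.001) = -0.000342
  Case 3: epsilon_lateral = -(0.255 × 0.00159) = -0.0004055
  Case 4: epsilon_lateral = -(0.344 × 0.00196) = -0.0006742
Ordering by |epsilon_lateral|: 0.0006742 (case 4) > 0.0004055 (case 3) > 0.0003545 (case 1) > 0.000342 (case 2)
Final answer: 4, 3, 1, 2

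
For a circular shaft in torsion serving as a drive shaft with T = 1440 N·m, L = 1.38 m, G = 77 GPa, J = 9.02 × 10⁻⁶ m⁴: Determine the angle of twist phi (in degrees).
Model: a circular shaft in torsion, so phi = (T·L) / (G·J).
Convert to SI units:
  G = 77 GPa = 7.7 × 10¹⁰ Pa
Substitute:
  phi = (1440 × 1.38) / ((7.7 × 10¹⁰) × (9.02 × 10⁻⁶))
  phi = 0.002861 rad
Convert to degrees: phi = 0.002861 × 180/π = 0.1639°
Final answer: phi = 0.1639°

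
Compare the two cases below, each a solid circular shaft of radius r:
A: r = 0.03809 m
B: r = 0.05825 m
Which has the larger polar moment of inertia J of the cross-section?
Model: a solid circular shaft of radius r, so J = (π·r^4) / 2 (SI units).
  A: J = (π × 0.03809^4) / 2 = 3.306 × 10⁻⁶ m⁴
  B: J = (π × 0.05825^4) / 2 = 1.808 × 10⁻⁵ m⁴
1.808 × 10⁻⁵ m⁴ > 3.306 × 10⁻⁶ m⁴, so B is larger.
Final answer: B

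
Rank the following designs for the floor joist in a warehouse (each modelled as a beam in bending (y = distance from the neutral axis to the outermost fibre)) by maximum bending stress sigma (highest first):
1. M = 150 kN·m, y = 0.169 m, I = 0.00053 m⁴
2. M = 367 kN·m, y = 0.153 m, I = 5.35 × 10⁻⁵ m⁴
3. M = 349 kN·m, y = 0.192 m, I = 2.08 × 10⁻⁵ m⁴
Model: a beam in bending (y = distance from the neutral axis to the outermost fibre), so sigma = (M·y) / I (SI units).
  Case 1: sigma = (150000 × 0.169) / 0.00053 = 4.783 × 10⁷ Pa = 47.83 MPa
  Case 2: sigma = (367000 × 0.153) / (5.35 × 10⁻⁵) = 1.05 × 10⁹ Pa = 1050 MPa
  Case 3: sigma = (349000 × 0.192) / (2.08 × 10⁻⁵) = 3.222 × 10⁹ Pa = 3222 MPa
Ordering: 3222 MPa (case 3) > 1050 MPa (case 2) > 47.83 MPa (case 1)
Final answer: 3, 2, 1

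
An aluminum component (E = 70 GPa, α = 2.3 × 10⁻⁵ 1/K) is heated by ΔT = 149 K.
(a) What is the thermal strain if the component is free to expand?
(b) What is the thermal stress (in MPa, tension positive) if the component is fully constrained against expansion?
(a) Free thermal strain ε_th = α·ΔT = (2.3 × 10⁻⁵) × 149 = 0.003427
(b) Fully constrained, the expansion is suppressed, so σ = -E·α·ΔT. Convert E = 70 GPa = 7 × 10¹⁰ Pa.
  σ = -(7 × 10¹⁰) × (2.3 × 10⁻⁵) × 149 = -2.399 × 10⁸ Pa = -239.9 MPa (compressive)
Final answer: (a) ε_th = 0.003427, (b) σ = -239.9 MPa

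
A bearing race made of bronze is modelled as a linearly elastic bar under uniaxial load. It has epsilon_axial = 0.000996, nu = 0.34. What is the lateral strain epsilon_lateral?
Model: a linearly elastic bar under uniaxial load, so epsilon_lateral = -nu·epsilon_axial.
Substitute:
  epsilon_lateral = -(0.34 × 0.000996)
  epsilon_lateral = -0.0003386
Final answer: epsilon_lateral = -0.0003386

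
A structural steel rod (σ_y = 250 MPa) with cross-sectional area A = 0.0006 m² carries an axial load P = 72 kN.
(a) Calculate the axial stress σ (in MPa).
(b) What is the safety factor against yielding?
(a) Axial stress σ = P/A. Convert P = 72 kN = 72000 N.
  σ = 72000 / 0.0006 = 1.2 × 10⁸ Pa = 120 MPa
(b) Safety factor SF = σ_y/σ = 250 / 120 = 2.083
Final answer: (a) σ = 120 MPa, (b) SF = 2.083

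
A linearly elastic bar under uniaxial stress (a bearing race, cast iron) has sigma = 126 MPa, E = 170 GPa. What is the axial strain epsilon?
Model: a linearly elastic bar under uniaxial stress, so epsilon = sigma / E.
Convert to SI units:
  sigma = 126 MPa = 1.26 × 10⁸ Pa
  E = 170 GPa = 1.7 × 10¹¹ Pa
Substitute:
  epsilon = (1.26 × 10⁸) / (1.7 × 10¹¹)
  epsilon = 0.0007412
Final answer: epsilon = 0.0007412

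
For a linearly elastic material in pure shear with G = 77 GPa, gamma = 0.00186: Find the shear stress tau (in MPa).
Model: a linearly elastic material in pure shear, so tau = G·gamma.
Convert to SI units:
  G = 77 GPa = 7.7 × 10¹⁰ Pa
Substitute:
  tau = (7.7 × 10¹⁰) × 0.00186
  tau = 1.432 × 10⁸ Pa
Convert: tau = 1.432 × 10⁸ Pa = 143.2 MPa
Final answer: tau = 143.2 MPa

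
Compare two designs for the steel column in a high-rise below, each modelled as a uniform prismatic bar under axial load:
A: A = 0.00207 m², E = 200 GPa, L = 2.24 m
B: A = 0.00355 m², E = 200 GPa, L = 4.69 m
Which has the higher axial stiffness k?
Model: a uniform prismatic bar under axial load, so k = (A·E) / L (SI units).
  A: k = (0.00207 × (2 × 10¹¹)) / 2.24 = 1.848 × 10⁸ N/m = 184.8 MN/m
  B: k = (0.00355 × (2 × 10¹¹)) / 4.69 = 1.514 × 10⁸ N/m = 151.4 MN/m
184.8 MN/m > 151.4 MN/m, so A is larger.
Final answer: A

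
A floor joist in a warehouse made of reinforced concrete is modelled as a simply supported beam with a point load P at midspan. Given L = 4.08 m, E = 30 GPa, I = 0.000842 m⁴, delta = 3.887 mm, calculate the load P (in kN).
Model: a simply supported beam with a point load P at midspan, so delta = (P·L^3) / (48·E·I).
Solve for P: P = (48·delta·E·I) / L^3.
Convert to SI units:
  E = 30 GPa = 3 × 10¹⁰ Pa
  delta = 3.887 mm = 0.003887 m
Substitute:
  P = (48 × 0.003887 × (3 × 10¹⁰) × 0.000842) / 4.08^3
  P = 69390 N
Convert: P = 69390 N = 69.39 kN
Final answer: P = 69.39 kN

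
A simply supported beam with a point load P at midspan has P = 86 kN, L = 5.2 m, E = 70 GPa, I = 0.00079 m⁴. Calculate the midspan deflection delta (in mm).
Model: a simply supported beam with a point load P at midspan, so delta = (P·L^3) / (48·E·I).
Convert to SI units:
  P = 86 kN = 86000 N
  E = 70 GPa = 7 × 10¹⁰ Pa
Substitute:
  delta = (86000 × 5.2^3) / (48 × (7 × 10¹⁰) × 0.00079)
  delta = 0.004556 m
Convert: delta = 0.004556 m = 4.556 mm
Final answer: delta = 4.556 mm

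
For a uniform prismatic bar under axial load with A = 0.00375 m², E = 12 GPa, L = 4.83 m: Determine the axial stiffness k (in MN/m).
Model: a uniform prismatic bar under axial load, so k = (A·E) / L.
Convert to SI units:
  E = 12 GPa = 1.2 × 10¹⁰ Pa
Substitute:
  k = (0.00375 × (1.2 × 10¹⁰)) / 4.83
  k = 9.317 × 10⁶ N/m
Convert: k = 9.317 × 10⁶ N/m = 9.317 MN/m
Final answer: k = 9.317 MN/m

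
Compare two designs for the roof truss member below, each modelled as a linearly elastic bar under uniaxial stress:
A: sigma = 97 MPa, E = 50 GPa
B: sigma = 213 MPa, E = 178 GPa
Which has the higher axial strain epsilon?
Model: a linearly elastic bar under uniaxial stress, so epsilon = sigma / E (SI units).
  A: epsilon = (9.7 × 10⁷) / (5 × 10¹⁰) = 0.00194
  B: epsilon = (2.13 × 10⁸) / (1.78 × 10¹¹) = 0.001197
0.00194 > 0.001197, so A is larger.
Final answer: A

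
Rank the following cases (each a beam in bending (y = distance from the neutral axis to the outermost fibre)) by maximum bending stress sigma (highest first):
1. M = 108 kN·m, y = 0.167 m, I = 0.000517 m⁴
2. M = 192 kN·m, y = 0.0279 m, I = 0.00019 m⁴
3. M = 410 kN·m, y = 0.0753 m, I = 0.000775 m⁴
Model: a beam in bending (y = distance from the neutral axis to the outermost fibre), so sigma = (M·y) / I (SI units).
  Case 1: sigma = (108000 × 0.167) / 0.000517 = 3.489 × 10⁷ Pa = 34.89 MPa
  Case 2: sigma = (192000 × 0.0279) / 0.00019 = 2.819 × 10⁷ Pa = 28.19 MPa
  Case 3: sigma = (410000 × 0.0753) / 0.000775 = 3.984 × 10⁷ Pa = 39.84 MPa
Ordering: 39.84 MPa (case 3) > 34.89 MPa (case 1) > 28.19 MPa (case 2)
Final answer: 3, 1, 2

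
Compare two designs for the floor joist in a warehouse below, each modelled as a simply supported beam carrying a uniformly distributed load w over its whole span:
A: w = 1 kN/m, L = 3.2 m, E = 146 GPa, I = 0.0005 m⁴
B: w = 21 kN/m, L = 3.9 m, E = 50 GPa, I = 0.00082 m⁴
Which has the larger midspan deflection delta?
Model: a simply supported beam carrying a uniformly distributed load w over its whole span, so delta = (5·w·L^4) / (384·E·I) (SI units).
  A: delta = (5 × 1000 × 3.2^4) / (384 × (1.46 × 10¹¹) × 0.0005) = 1.87 × 10⁻⁵ m = 0.0187 mm
  B: delta = (5 × 21000 × 3.9^4) / (384 × (5 × 10¹⁰) × 0.00082) = 0.001543 m = 1.543 mm
1.543 mm > 0.0187 mm, so B is larger.
Final answer: B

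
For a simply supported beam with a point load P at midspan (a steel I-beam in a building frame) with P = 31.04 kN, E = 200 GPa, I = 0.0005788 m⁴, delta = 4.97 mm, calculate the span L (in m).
Model: a simply supported beam with a point load P at midspan, so delta = (P·L^3) / (48·E·I).
Solve for L: L = ((48·delta·E·I) / P)^(1/3).
Convert to SI units:
  P = 31.04 kN = 31040 N
  E = 200 GPa = 2 × 10¹¹ Pa
  delta = 4.97 mm = 0.00497 m
Substitute:
  L = ((48 × 0.00497 × (2 × 10¹¹) × 0.0005788) / 31040)^(1/3)
  L = 9.618 m
Final answer: L = 9.618 m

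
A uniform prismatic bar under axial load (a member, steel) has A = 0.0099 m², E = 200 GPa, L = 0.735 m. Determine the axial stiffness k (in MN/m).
Model: a uniform prismatic bar under axial load, so k = (A·E) / L.
Convert to SI units:
  E = 200 GPa = 2 × 10¹¹ Pa
Substitute:
  k = (0.0099 × (2 × 10¹¹)) / 0.735
  k = 2.694 × 10⁹ N/m
Convert: k = 2.694 × 10⁹ N/m = 2694 MN/m
Final answer: k = 2694 MN/m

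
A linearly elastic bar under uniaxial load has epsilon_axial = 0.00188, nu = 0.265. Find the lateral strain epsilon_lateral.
Model: a linearly elastic bar under uniaxial load, so epsilon_lateral = -nu·epsilon_axial.
Substitute:
  epsilon_lateral = -(0.265 × 0.00188)
  epsilon_lateral = -0.0004982
Final answer: epsilon_lateral = -0.0004982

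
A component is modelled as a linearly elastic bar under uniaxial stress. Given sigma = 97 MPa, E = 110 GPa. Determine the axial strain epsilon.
Model: a linearly elastic bar under uniaxial stress, so epsilon = sigma / E.
Convert to SI units:
  sigma = 97 MPa = 9.7 × 10⁷ Pa
  E = 110 GPa = 1.1 × 10¹¹ Pa
Substitute:
  epsilon = (9.7 × 10⁷) / (1.1 × 10¹¹)
  epsilon = 0.0008818
Final answer: epsilon = 0.0008818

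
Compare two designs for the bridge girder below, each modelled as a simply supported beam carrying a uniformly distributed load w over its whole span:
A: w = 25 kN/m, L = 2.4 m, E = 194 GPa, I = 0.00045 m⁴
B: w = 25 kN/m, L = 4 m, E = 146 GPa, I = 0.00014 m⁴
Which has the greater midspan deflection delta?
Model: a simply supported beam carrying a uniformly distributed load w over its whole span, so delta = (5·w·L^4) / (384·E·I) (SI units).
  A: delta = (5 × 25000 × 2.4^4) / (384 × (1.94 × 10¹¹) × 0.00045) = 0.0001237 m = 0.1237 mm
  B: delta = (5 × 25000 × 4^4) / (384 × (1.46 × 10¹¹) × 0.00014) = 0.004077 m = 4.077 mm
4.077 mm > 0.1237 mm, so B is larger.
Final answer: B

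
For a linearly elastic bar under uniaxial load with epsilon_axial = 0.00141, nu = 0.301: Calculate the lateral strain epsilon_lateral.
Model: a linearly elastic bar under uniaxial load, so epsilon_lateral = -nu·epsilon_axial.
Substitute:
  epsilon_lateral = -(0.301 × 0.00141)
  epsilon_lateral = -0.0004244
Final answer: epsilon_lateral = -0.0004244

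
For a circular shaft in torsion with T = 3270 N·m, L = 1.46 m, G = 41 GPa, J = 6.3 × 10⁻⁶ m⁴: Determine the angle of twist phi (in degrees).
Model: a circular shaft in torsion, so phi = (T·L) / (G·J).
Convert to SI units:
  G = 41 GPa = 4.1 × 10¹⁰ Pa
Substitute:
  phi = (3270 × 1.46) / ((4.1 × 10¹⁰) × (6.3 × 10⁻⁶))
  phi = 0.01848 rad
Convert to degrees: phi = 0.01848 × 180/π = 1.059°
Final answer: phi = 1.059°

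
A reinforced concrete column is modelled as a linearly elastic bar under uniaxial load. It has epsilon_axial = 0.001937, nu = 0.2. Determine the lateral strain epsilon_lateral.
Model: a linearly elastic bar under uniaxial load, so epsilon_lateral = -nu·epsilon_axial.
Substitute:
  epsilon_lateral = -(0.2 × 0.001937)
  epsilon_lateral = -0.0003874
Final answer: epsilon_lateral = -0.0003874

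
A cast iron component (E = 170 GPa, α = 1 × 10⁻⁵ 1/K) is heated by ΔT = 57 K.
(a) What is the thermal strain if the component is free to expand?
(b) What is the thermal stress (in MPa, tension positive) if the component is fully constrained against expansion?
(a) Free thermal strain ε_th = α·ΔT = (1 × 10⁻⁵) × 57 = 0.00057
(b) Fully constrained, the expansion is suppressed, so σ = -E·α·ΔT. Convert E = 170 GPa = 1.7 × 10¹¹ Pa.
  σ = -(1.7 × 10¹¹) × (1 × 10⁻⁵) × 57 = -9.69 × 10⁷ Pa = -96.9 MPa (compressive)
Final answer: (a) ε_th = 0.00057, (b) σ = -96.9 MPa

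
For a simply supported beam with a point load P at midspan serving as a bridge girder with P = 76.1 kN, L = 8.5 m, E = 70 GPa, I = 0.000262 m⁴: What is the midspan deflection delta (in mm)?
Model: a simply supported beam with a point load P at midspan, so delta = (P·L^3) / (48·E·I).
Convert to SI units:
  P = 76.1 kN = 76100 N
  E = 70 GPa = 7 × 10¹⁰ Pa
Substitute:
  delta = (76100 × 8.5^3) / (48 × (7 × 10¹⁰) × 0.000262)
  delta = 0.05309 m
Convert: delta = 0.05309 m = 53.09 mm
Final answer: delta = 53.09 mm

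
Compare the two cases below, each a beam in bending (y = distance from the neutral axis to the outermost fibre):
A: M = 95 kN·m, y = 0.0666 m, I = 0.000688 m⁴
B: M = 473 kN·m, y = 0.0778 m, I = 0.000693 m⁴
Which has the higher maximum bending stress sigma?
Model: a beam in bending (y = distance from the neutral axis to the outermost fibre), so sigma = (M·y) / I (SI units).
  A: sigma = (95000 × 0.0666) / 0.000688 = 9.196 × 10⁶ Pa = 9.196 MPa
  B: sigma = (473000 × 0.0778) / 0.000693 = 5.31 × 10⁷ Pa = 53.1 MPa
53.1 MPa > 9.196 MPa, so B is larger.
Final answer: B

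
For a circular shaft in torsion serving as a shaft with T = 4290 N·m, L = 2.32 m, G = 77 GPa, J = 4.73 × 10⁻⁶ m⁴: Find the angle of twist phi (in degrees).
Model: a circular shaft in torsion, so phi = (T·L) / (G·J).
Convert to SI units:
  G = 77 GPa = 7.7 × 10¹⁰ Pa
Substitute:
  phi = (4290 × 2.32) / ((7.7 × 10¹⁰) × (4.73 × 10⁻⁶))
  phi = 0.02733 rad
Convert to degrees: phi = 0.02733 × 180/π = 1.566°
Final answer: phi = 1.566°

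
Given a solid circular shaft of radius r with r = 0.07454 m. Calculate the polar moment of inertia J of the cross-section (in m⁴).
Model: a solid circular shaft of radius r, so J = (π·r^4) / 2.
Substitute:
  J = (π × 0.07454^4) / 2
  J = 4.849 × 10⁻⁵ m⁴
Final answer: J = 4.849 × 10⁻⁵ m⁴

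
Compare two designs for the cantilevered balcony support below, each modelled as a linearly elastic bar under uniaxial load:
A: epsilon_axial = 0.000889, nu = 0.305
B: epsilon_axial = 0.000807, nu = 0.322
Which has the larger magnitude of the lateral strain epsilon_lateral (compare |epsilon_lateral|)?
Model: a linearly elastic bar under uniaxial load, so epsilon_lateral = -nu·epsilon_axial (SI units).
  A: epsilon_lateral = -(0.305 × 0.000889) = -0.0002711
  B: epsilon_lateral = -(0.322 × 0.000807) = -0.0002599
|epsilon_lateral|: A = 0.0002711, B = 0.0002599, so A is larger in magnitude.
Final answer: A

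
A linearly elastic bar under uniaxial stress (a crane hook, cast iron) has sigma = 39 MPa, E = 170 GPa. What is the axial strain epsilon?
Model: a linearly elastic bar under uniaxial stress, so epsilon = sigma / E.
Convert to SI units:
  sigma = 39 MPa = 3.9 × 10⁷ Pa
  E = 170 GPa = 1.7 × 10¹¹ Pa
Substitute:
  epsilon = (3.9 × 10⁷) / (1.7 × 10¹¹)
  epsilon = 0.0002294
Final answer: epsilon = 0.0002294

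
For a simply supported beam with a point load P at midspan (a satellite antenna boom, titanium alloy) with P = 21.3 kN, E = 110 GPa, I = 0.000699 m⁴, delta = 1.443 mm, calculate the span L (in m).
Model: a simply supported beam with a point load P at midspan, so delta = (P·L^3) / (48·E·I).
Solve for L: L = ((48·delta·E·I) / P)^(1/3).
Convert to SI units:
  P = 21.3 kN = 21300 N
  E = 110 GPa = 1.1 × 10¹¹ Pa
  delta = 1.443 mm = 0.001443 m
Substitute:
  L = ((48 × 0.001443 × (1.1 × 10¹¹) × 0.000699) / 21300)^(1/3)
  L = 6.3 m
Final answer: L = 6.3 m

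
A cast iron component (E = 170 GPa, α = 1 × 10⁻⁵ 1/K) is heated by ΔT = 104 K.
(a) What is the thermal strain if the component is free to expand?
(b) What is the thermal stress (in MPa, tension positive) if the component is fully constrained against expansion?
(a) Free thermal strain ε_th = α·ΔT = (1 × 10⁻⁵) × 104 = 0.00104
(b) Fully constrained, the expansion is suppressed, so σ = -E·α·ΔT. Convert E = 170 GPa = 1.7 × 10¹¹ Pa.
  σ = -(1.7 × 10¹¹) × (1 × 10⁻⁵) × 104 = -1.768 × 10⁸ Pa = -176.8 MPa (compressive)
Final answer: (a) ε_th = 0.00104, (b) σ = -176.8 MPa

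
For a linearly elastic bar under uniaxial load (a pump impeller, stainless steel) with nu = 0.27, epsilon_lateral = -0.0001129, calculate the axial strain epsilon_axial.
Model: a linearly elastic bar under uniaxial load, so epsilon_lateral = -nu·epsilon_axial.
Solve for epsilon_axial: epsilon_axial = -epsilon_lateral / nu.
Substitute:
  epsilon_axial = -(-0.0001129) / 0.27
  epsilon_axial = 0.0004181
Final answer: epsilon_axial = 0.0004181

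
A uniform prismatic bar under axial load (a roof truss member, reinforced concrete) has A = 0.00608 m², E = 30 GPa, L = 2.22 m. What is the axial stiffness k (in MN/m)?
Model: a uniform prismatic bar under axial load, so k = (A·E) / L.
Convert to SI units:
  E = 30 GPa = 3 × 10¹⁰ Pa
Substitute:
  k = (0.00608 × (3 × 10¹⁰)) / 2.22
  k = 8.216 × 10⁷ N/m
Convert: k = 8.216 × 10⁷ N/m = 82.16 MN/m
Final answer: k = 82.16 MN/m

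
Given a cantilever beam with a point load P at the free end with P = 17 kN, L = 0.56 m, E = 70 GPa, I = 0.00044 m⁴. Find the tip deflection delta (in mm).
Model: a cantilever beam with a point load P at the free end, so delta = (P·L^3) / (3·E·I).
Convert to SI units:
  P = 17 kN = 17000 N
  E = 70 GPa = 7 × 10¹⁰ Pa
Substitute:
  delta = (17000 × 0.56^3) / (3 × (7 × 10¹⁰) × 0.00044)
  delta = 3.231 × 10⁻⁵ m
Convert: delta = 3.231 × 10⁻⁵ m = 0.03231 mm
Final answer: delta = 0.03231 mm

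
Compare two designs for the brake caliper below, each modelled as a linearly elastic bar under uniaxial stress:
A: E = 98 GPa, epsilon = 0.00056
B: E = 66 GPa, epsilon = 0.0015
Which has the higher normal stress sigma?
Model: a linearly elastic bar under uniaxial stress, so sigma = E·epsilon (SI units).
  A: sigma = (9.8 × 10¹⁰) × 0.00056 = 5.488 × 10⁷ Pa = 54.88 MPa
  B: sigma = (6.6 × 10¹⁰) × 0.0015 = 9.9 × 10⁷ Pa = 99 MPa
99 MPa > 54.88 MPa, so B is larger.
Final answer: B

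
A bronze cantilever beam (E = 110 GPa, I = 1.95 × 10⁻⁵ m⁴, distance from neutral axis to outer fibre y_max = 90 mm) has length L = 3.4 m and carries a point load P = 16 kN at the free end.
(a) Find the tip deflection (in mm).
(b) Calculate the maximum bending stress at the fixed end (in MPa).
(a) Tip deflection of a cantilever with an end point load: δ = P·L^3 / (3·E·I). Convert P = 16 kN = 16000 N, E = 110 GPa = 1.1 × 10¹¹ Pa.
  δ = (16000 × 3.4^3) / (3 × (1.1 × 10¹¹) × (1.95 × 10⁻⁵)) = 0.09773 m = 97.73 mm
(b) Maximum bending moment at the fixed end: M = P·L = 16000 × 3.4 = 54400 N·m. Convert y_max = 90 mm = 0.09 m.
  σ = M·y_max / I = (54400 × 0.09) / (1.95 × 10⁻⁵) = 2.511 × 10⁸ Pa = 251.1 MPa
Final answer: (a) δ = 97.73 mm, (b) σ = 251.1 MPa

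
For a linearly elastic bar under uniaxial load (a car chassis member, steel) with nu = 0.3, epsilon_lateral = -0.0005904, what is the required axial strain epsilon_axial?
Model: a linearly elastic bar under uniaxial load, so epsilon_lateral = -nu·epsilon_axial.
Solve for epsilon_axial: epsilon_axial = -epsilon_lateral / nu.
Substitute:
  epsilon_axial = -(-0.0005904) / 0.3
  epsilon_axial = 0.001968
Final answer: epsilon_axial = 0.001968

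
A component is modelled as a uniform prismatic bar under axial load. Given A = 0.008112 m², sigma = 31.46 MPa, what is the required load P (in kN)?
Model: a uniform prismatic bar under axial load, so sigma = P / A.
Solve for P: P = sigma·A.
Convert to SI units:
  sigma = 31.46 MPa = 3.146 × 10⁷ Pa
Substitute:
  P = (3.146 × 10⁷) × 0.008112
  P = 255200 N
Convert: P = 255200 N = 255.2 kN
Final answer: P = 255.2 kN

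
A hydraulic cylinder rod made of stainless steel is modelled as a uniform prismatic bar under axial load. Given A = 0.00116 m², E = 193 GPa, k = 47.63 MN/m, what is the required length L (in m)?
Model: a uniform prismatic bar under axial load, so k = (A·E) / L.
Solve for L: L = (A·E) / k.
Convert to SI units:
  E = 193 GPa = 1.93 × 10¹¹ Pa
  k = 47.63 MN/m = 4.763 × 10⁷ N/m
Substitute:
  L = (0.00116 × (1.93 × 10¹¹)) / (4.763 × 10⁷)
  L = 4.7 m
Final answer: L = 4.7 m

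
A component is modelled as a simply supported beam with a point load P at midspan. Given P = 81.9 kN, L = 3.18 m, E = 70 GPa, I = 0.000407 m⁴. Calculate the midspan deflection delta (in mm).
Model: a simply supported beam with a point load P at midspan, so delta = (P·L^3) / (48·E·I).
Convert to SI units:
  P = 81.9 kN = 81900 N
  E = 70 GPa = 7 × 10¹⁰ Pa
Substitute:
  delta = (81900 × 3.18^3) / (48 × (7 × 10¹⁰) × 0.000407)
  delta = 0.001926 m
Convert: delta = 0.001926 m = 1.926 mm
Final answer: delta = 1.926 mm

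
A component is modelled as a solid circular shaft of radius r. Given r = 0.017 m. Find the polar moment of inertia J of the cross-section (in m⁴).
Model: a solid circular shaft of radius r, so J = (π·r^4) / 2.
Substitute:
  J = (π × 0.017^4) / 2
  J = 1.312 × 10⁻⁷ m⁴
Final answer: J = 1.312 × 10⁻⁷ m⁴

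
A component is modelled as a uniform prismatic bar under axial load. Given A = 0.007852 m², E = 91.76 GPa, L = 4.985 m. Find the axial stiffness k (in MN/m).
Model: a uniform prismatic bar under axial load, so k = (A·E) / L.
Convert to SI units:
  E = 91.76 GPa = 9.176 × 10¹⁰ Pa
Substitute:
  k = (0.007852 × (9.176 × 10¹⁰)) / 4.985
  k = 1.445 × 10⁸ N/m
Convert: k = 1.445 × 10⁸ N/m = 144.5 MN/m
Final answer: k = 144.5 MN/m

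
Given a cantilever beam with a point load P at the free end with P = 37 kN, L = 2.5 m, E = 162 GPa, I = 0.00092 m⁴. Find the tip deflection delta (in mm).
Model: a cantilever beam with a point load P at the free end, so delta = (P·L^3) / (3·E·I).
Convert to SI units:
  P = 37 kN = 37000 N
  E = 162 GPa = 1.62 × 10¹¹ Pa
Substitute:
  delta = (37000 × 2.5^3) / (3 × (1.62 × 10¹¹) × 0.00092)
  delta = 0.001293 m
Convert: delta = 0.001293 m = 1.293 mm
Final answer: delta = 1.293 mm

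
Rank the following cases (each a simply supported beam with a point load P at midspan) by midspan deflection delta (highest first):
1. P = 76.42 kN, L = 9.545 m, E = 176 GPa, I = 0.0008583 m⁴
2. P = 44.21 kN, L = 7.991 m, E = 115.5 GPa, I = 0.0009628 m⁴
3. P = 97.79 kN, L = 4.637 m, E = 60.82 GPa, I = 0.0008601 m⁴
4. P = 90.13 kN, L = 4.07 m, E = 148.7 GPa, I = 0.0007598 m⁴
Model: a simply supported beam with a point load P at midspan, so delta = (P·L^3) / (48·E·I) (SI units).
  Case 1: delta = (76420 × 9.545^3) / (48 × (1.76 × 10¹¹) × 0.0008583) = 0.009165 m = 9.165 mm
  Case 2: delta = (44210 × 7.991^3) / (48 × (1.155 × 10¹¹) × 0.0009628) = 0.004226 m = 4.226 mm
  Case 3: delta = (97790 × 4.637^3) / (48 × (6.082 × 10¹⁰) × 0.0008601) = 0.003883 m = 3.883 mm
  Case 4: delta = (90130 × 4.07^3) / (48 × (1.487 × 10¹¹) × 0.0007598) = 0.00112 m = 1.12 mm
Ordering: 9.165 mm (case 1) > 4.226 mm (case 2) > 3.883 mm (case 3) > 1.12 mm (case 4)
Final answer: 1, 2, 3, 4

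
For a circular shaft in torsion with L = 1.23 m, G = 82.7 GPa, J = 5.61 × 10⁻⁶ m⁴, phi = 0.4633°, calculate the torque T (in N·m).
Model: a circular shaft in torsion, so phi = (T·L) / (G·J).
Solve for T: T = (phi·G·J) / L.
Convert to SI units:
  G = 82.7 GPa = 8.27 × 10¹⁰ Pa
  phi = 0.4633° = 0.008086 rad
Substitute:
  T = (0.008086 × (8.27 × 10¹⁰) × (5.61 × 10⁻⁶)) / 1.23
  T = 3050 N·m
Final answer: T = 3050 N·m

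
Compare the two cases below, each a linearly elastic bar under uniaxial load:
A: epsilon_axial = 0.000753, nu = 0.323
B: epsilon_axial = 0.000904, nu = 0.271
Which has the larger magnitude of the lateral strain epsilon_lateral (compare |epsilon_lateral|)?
Model: a linearly elastic bar under uniaxial load, so epsilon_lateral = -nu·epsilon_axial (SI units).
  A: epsilon_lateral = -(0.323 × 0.000753) = -0.0002432
  B: epsilon_lateral = -(0.271 × 0.000904) = -0.000245
|epsilon_lateral|: A = 0.0002432, B = 0.000245, so B is larger in magnitude.
Final answer: B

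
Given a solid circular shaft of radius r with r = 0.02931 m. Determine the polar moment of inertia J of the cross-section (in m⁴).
Model: a solid circular shaft of radius r, so J = (π·r^4) / 2.
Substitute:
  J = (π × 0.02931^4) / 2
  J = 1.159 × 10⁻⁶ m⁴
Final answer: J = 1.159 × 10⁻⁶ m⁴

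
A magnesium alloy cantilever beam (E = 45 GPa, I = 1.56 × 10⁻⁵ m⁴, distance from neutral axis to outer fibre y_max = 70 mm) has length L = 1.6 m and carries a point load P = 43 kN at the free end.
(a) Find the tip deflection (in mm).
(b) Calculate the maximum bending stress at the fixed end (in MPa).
(a) Tip deflection of a cantilever with an end point load: δ = P·L^3 / (3·E·I). Convert P = 43 kN = 43000 N, E = 45 GPa = 4.5 × 10¹⁰ Pa.
  δ = (43000 × 1.6^3) / (3 × (4.5 × 10¹⁰) × (1.56 × 10⁻⁵)) = 0.08363 m = 83.63 mm
(b) Maximum bending moment at the fixed end: M = P·L = 43000 × 1.6 = 68800 N·m. Convert y_max = 70 mm = 0.07 m.
  σ = M·y_max / I = (68800 × 0.07) / (1.56 × 10⁻⁵) = 3.087 × 10⁸ Pa = 308.7 MPa
Final answer: (a) δ = 83.63 mm, (b) σ = 308.7 MPa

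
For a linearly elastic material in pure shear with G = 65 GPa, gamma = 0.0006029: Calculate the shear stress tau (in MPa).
Model: a linearly elastic material in pure shear, so tau = G·gamma.
Convert to SI units:
  G = 65 GPa = 6.5 × 10¹⁰ Pa
Substitute:
  tau = (6.5 × 10¹⁰) × 0.0006029
  tau = 3.919 × 10⁷ Pa
Convert: tau = 3.919 × 10⁷ Pa = 39.19 MPa
Final answer: tau = 39.19 MPa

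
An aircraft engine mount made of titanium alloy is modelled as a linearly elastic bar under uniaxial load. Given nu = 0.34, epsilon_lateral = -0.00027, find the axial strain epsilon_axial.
Model: a linearly elastic bar under uniaxial load, so epsilon_lateral = -nu·epsilon_axial.
Solve for epsilon_axial: epsilon_axial = -epsilon_lateral / nu.
Substitute:
  epsilon_axial = -(-0.00027) / 0.34
  epsilon_axial = 0.0007941
Final answer: epsilon_axial = 0.0007941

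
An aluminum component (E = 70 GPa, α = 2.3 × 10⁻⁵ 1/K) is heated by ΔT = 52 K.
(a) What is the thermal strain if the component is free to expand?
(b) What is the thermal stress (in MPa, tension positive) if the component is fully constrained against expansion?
(a) Free thermal strain ε_th = α·ΔT = (2.3 × 10⁻⁵) × 52 = 0.001196
(b) Fully constrained, the expansion is suppressed, so σ = -E·α·ΔT. Convert E = 70 GPa = 7 × 10¹⁰ Pa.
  σ = -(7 × 10¹⁰) × (2.3 × 10⁻⁵) × 52 = -8.372 × 10⁷ Pa = -83.72 MPa (compressive)
Final answer: (a) ε_th = 0.001196, (b) σ = -83.72 MPa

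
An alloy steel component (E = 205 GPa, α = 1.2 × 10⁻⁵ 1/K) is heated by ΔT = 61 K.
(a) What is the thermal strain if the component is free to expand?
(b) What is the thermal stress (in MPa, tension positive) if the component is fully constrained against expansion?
(a) Free thermal strain ε_th = α·ΔT = (1.2 × 10⁻⁵) × 61 = 0.000732
(b) Fully constrained, the expansion is suppressed, so σ = -E·α·ΔT. Convert E = 205 GPa = 2.05 × 10¹¹ Pa.
  σ = -(2.05 × 10¹¹) × (1.2 × 10⁻⁵) × 61 = -1.501 × 10⁸ Pa = -150.1 MPa (compressive)
Final answer: (a) ε_th = 0.000732, (b) σ = -150.1 MPa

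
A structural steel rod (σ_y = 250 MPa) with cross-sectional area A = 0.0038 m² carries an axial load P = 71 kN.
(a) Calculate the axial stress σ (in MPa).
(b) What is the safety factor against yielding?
(a) Axial stress σ = P/A. Convert P = 71 kN = 71000 N.
  σ = 71000 / 0.0038 = 1.868 × 10⁷ Pa = 18.68 MPa
(b) Safety factor SF = σ_y/σ = 250 / 18.68 = 13.38
Final answer: (a) σ = 18.68 MPa, (b) SF = 13.38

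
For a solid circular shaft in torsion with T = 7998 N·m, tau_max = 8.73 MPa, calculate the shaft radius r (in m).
Model: a solid circular shaft in torsion, so tau_max = (2·T) / (π·r^3).
Solve for r: r = ((2·T) / (π·tau_max))^(1/3).
Convert to SI units:
  tau_max = 8.73 MPa = 8.73 × 10⁶ Pa
Substitute:
  r = ((2 × 7998) / (π × (8.73 × 10⁶)))^(1/3)
  r = 0.08355 m
Final answer: r = 0.08355 m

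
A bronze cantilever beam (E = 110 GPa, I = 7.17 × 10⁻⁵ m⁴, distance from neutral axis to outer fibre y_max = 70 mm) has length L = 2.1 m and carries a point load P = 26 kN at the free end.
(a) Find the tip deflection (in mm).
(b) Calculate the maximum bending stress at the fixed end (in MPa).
(a) Tip deflection of a cantilever with an end point load: δ = P·L^3 / (3·E·I). Convert P = 26 kN = 26000 N, E = 110 GPa = 1.1 × 10¹¹ Pa.
  δ = (26000 × 2.1^3) / (3 × (1.1 × 10¹¹) × (7.17 × 10⁻⁵)) = 0.01018 m = 10.18 mm
(b) Maximum bending moment at the fixed end: M = P·L = 26000 × 2.1 = 54600 N·m. Convert y_max = 70 mm = 0.07 m.
  σ = M·y_max / I = (54600 × 0.07) / (7.17 × 10⁻⁵) = 5.331 × 10⁷ Pa = 53.31 MPa
Final answer: (a) δ = 10.18 mm, (b) σ = 53.31 MPa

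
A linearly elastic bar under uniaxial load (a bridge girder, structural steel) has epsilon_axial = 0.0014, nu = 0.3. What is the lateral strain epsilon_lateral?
Model: a linearly elastic bar under uniaxial load, so epsilon_lateral = -nu·epsilon_axial.
Substitute:
  epsilon_lateral = -(0.3 × 0.0014)
  epsilon_lateral = -0.00042
Final answer: epsilon_lateral = -0.00042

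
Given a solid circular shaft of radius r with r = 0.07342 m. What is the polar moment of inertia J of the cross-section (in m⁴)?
Model: a solid circular shaft of radius r, so J = (π·r^4) / 2.
Substitute:
  J = (π × 0.07342^4) / 2
  J = 4.564 × 10⁻⁵ m⁴
Final answer: J = 4.564 × 10⁻⁵ m⁴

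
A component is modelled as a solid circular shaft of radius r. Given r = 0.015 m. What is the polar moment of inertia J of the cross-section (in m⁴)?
Model: a solid circular shaft of radius r, so J = (π·r^4) / 2.
Substitute:
  J = (π × 0.015^4) / 2
  J = 7.952 × 10⁻⁸ m⁴
Final answer: J = 7.952 × 10⁻⁸ m⁴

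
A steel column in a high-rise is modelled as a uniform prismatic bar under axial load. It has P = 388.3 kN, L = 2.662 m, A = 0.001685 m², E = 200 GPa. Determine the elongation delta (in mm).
Model: a uniform prismatic bar under axial load, so delta = (P·L) / (A·E).
Convert to SI units:
  P = 388.3 kN = 388300 N
  E = 200 GPa = 2 × 10¹¹ Pa
Substitute:
  delta = (388300 × 2.662) / (0.001685 × (2 × 10¹¹))
  delta = 0.003067 m
Convert: delta = 0.003067 m = 3.067 mm
Final answer: delta = 3.067 mm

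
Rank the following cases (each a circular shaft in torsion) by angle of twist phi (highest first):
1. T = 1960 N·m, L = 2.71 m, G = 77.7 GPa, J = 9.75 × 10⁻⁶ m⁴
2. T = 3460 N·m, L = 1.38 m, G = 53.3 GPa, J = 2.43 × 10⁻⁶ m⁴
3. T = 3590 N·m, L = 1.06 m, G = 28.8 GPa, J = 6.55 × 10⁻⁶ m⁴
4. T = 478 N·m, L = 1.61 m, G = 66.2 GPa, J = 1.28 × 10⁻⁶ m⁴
Model: a circular shaft in torsion, so phi = (T·L) / (G·J) (SI units).
  Case 1: phi = (1960 × 2.71) / ((7.77 × 10¹⁰) × (9.75 × 10⁻⁶)) = 0.007011 rad = 0.4017°
  Case 2: phi = (3460 × 1.38) / ((5.33 × 10¹⁰) × (2.43 × 10⁻⁶)) = 0.03687 rad = 2.112°
  Case 3: phi = (3590 × 1.06) / ((2.88 × 10¹⁰) × (6.55 × 10⁻⁶)) = 0.02017 rad = 1.156°
  Case 4: phi = (478 × 1.61) / ((6.62 × 10¹⁰) × (1.28 × 10⁻⁶)) = 0.009082 rad = 0.5204°
Ordering: 2.112° (case 2) > 1.156° (case 3) > 0.5204° (case 4) > 0.4017° (case 1)
Final answer: 2, 3, 4, 1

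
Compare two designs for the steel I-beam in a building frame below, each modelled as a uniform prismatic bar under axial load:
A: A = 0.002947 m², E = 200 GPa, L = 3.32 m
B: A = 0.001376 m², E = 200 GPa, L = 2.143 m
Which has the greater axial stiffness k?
Model: a uniform prismatic bar under axial load, so k = (A·E) / L (SI units).
  A: k = (0.002947 × (2 × 10¹¹)) / 3.32 = 1.775 × 10⁸ N/m = 177.5 MN/m
  B: k = (0.001376 × (2 × 10¹¹)) / 2.143 = 1.284 × 10⁸ N/m = 128.4 MN/m
177.5 MN/m > 128.4 MN/m, so A is larger.
Final answer: A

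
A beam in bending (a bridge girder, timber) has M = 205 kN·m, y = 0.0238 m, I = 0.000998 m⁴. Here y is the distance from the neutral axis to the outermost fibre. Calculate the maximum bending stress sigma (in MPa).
Model: a beam in bending, so sigma = (M·y) / I.
Convert to SI units:
  M = 205 kN·m = 205000 N·m
Substitute:
  sigma = (205000 × 0.0238) / 0.000998
  sigma = 4.889 × 10⁶ Pa
Convert: sigma = 4.889 × 10⁶ Pa = 4.889 MPa
Final answer: sigma = 4.889 MPa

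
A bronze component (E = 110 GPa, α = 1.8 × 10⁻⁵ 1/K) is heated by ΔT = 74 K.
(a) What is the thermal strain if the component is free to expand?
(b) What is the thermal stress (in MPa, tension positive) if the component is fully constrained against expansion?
(a) Free thermal strain ε_th = α·ΔT = (1.8 × 10⁻⁵) × 74 = 0.001332
(b) Fully constrained, the expansion is suppressed, so σ = -E·α·ΔT. Convert E = 110 GPa = 1.1 × 10¹¹ Pa.
  σ = -(1.1 × 10¹¹) × (1.8 × 10⁻⁵) × 74 = -1.465 × 10⁸ Pa = -146.5 MPa (compressive)
Final answer: (a) ε_th = 0.001332, (b) σ = -146.5 MPa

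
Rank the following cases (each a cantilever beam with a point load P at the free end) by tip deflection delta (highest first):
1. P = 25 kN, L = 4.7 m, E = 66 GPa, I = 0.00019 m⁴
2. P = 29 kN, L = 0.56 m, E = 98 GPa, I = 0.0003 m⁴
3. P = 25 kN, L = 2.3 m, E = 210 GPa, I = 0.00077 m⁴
Model: a cantilever beam with a point load P at the free end, so delta = (P·L^3) / (3·E·I) (SI units).
  Case 1: delta = (25000 × 4.7^3) / (3 × (6.6 × 10¹⁰) × 0.00019) = 0.06899 m = 68.99 mm
  Case 2: delta = (29000 × 0.56^3) / (3 × (9.8 × 10¹⁰) × 0.0003) = 5.774 × 10⁻⁵ m = 0.05774 mm
  Case 3: delta = (25000 × 2.3^3) / (3 × (2.1 × 10¹¹) × 0.00077) = 0.000627 m = 0.627 mm
Ordering: 68.99 mm (case 1) > 0.627 mm (case 3) > 0.05774 mm (case 2)
Final answer: 1, 3, 2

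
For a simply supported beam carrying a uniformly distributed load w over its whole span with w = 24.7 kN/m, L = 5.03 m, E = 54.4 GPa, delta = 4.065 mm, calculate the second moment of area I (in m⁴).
Model: a simply supported beam carrying a uniformly distributed load w over its whole span, so delta = (5·w·L^4) / (384·E·I).
Solve for I: I = (5·w·L^4) / (384·delta·E).
Convert to SI units:
  w = 24.7 kN/m = 24700 N/m
  E = 54.4 GPa = 5.44 × 10¹⁰ Pa
  delta = 4.065 mm = 0.004065 m
Substitute:
  I = (5 × 24700 × 5.03^4) / (384 × 0.004065 × (5.44 × 10¹⁰))
  I = 0.000931 m⁴
Final answer: I = 0.000931 m⁴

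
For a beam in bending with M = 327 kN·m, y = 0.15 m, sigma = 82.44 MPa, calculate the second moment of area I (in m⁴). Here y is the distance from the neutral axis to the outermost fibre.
Model: a beam in bending, so sigma = (M·y) / I.
Solve for I: I = (M·y) / sigma.
Convert to SI units:
  M = 327 kN·m = 327000 N·m
  sigma = 82.44 MPa = 8.244 × 10⁷ Pa
Substitute:
  I = (327000 × 0.15) / (8.244 × 10⁷)
  I = 0.000595 m⁴
Final answer: I = 0.000595 m⁴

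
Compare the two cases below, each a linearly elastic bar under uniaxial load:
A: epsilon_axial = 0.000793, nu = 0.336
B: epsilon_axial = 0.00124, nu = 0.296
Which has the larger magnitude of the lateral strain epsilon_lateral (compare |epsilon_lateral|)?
Model: a linearly elastic bar under uniaxial load, so epsilon_lateral = -nu·epsilon_axial (SI units).
  A: epsilon_lateral = -(0.336 × 0.000793) = -0.0002664
  B: epsilon_lateral = -(0.296 × 0.00124) = -0.000367
|epsilon_lateral|: A = 0.0002664, B = 0.000367, so B is larger in magnitude.
Final answer: B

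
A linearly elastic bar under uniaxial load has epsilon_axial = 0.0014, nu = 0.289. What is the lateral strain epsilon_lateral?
Model: a linearly elastic bar under uniaxial load, so epsilon_lateral = -nu·epsilon_axial.
Substitute:
  epsilon_lateral = -(0.289 × 0.0014)
  epsilon_lateral = -0.0004046
Final answer: epsilon_lateral = -0.0004046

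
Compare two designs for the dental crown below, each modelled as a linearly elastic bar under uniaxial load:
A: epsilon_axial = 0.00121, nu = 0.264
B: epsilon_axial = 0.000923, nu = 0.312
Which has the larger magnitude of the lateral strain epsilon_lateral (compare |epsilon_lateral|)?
Model: a linearly elastic bar under uniaxial load, so epsilon_lateral = -nu·epsilon_axial (SI units).
  A: epsilon_lateral = -(0.264 × 0.00121) = -0.0003194
  B: epsilon_lateral = -(0.312 × 0.000923) = -0.000288
|epsilon_lateral|: A = 0.0003194, B = 0.000288, so A is larger in magnitude.
Final answer: A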